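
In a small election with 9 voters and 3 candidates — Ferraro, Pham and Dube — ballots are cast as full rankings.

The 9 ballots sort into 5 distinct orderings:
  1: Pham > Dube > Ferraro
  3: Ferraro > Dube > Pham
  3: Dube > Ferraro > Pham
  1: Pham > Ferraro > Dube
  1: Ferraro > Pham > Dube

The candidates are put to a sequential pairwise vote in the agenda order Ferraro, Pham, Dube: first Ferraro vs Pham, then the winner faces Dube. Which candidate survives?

Ferraro

Round 1: Ferraro vs Pham — 7–2, Ferraro advances.
Round 2: Ferraro vs Dube — 5–4, Ferraro advances.
The agenda winner is Ferraro.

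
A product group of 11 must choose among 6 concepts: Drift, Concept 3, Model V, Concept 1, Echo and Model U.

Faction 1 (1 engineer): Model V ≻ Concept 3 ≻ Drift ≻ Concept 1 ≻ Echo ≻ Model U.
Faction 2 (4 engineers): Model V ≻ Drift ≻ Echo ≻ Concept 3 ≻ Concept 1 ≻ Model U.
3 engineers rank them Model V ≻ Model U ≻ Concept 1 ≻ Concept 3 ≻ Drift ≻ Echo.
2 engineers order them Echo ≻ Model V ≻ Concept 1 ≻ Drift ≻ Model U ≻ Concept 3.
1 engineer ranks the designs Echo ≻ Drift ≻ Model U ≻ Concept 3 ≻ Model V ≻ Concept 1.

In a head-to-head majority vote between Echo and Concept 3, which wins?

Echo

Ballots ranking Echo above Concept 3: 4 + 2 + 1 = 7.
Ballots ranking Concept 3 above Echo: 11 − 7 = 4.
Echo wins the head-to-head 7–4.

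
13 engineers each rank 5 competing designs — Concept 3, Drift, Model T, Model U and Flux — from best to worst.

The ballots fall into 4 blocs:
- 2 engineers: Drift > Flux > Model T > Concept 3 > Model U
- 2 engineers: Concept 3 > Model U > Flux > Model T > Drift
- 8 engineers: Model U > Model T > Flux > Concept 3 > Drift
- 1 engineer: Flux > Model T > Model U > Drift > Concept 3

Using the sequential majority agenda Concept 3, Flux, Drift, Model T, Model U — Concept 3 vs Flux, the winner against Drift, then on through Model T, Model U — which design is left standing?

Round 1: Concept 3 vs Flux — 2–11, Flux advances.
Round 2: Flux vs Drift — 11–2, Flux advances.
Round 3: Flux vs Model T — 5–8, Model T advances.
Round 4: Model T vs Model U — 3–10, Model U advances.
The agenda winner is Model U.

Model U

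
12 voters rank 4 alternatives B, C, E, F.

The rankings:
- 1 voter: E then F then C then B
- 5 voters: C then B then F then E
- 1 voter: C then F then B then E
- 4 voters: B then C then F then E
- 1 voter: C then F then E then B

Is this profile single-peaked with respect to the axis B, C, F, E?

Axis positions: B=1, C=2, F=3, E=4.
Type 1 (peak E at position 4): ranking walks positions 4-3-2-1, expanding outward from the peak — single-peaked.
Type 2 (peak C at position 2): ranking walks positions 2-1-3-4, expanding outward from the peak — single-peaked.
Type 3 (peak C at position 2): ranking walks positions 2-3-1-4, expanding outward from the peak — single-peaked.
Type 4 (peak B at position 1): ranking walks positions 1-2-3-4, expanding outward from the peak — single-peaked.
Type 5 (peak C at position 2): ranking walks positions 2-3-4-1, expanding outward from the peak — single-peaked.
Every ranking is single-peaked on this axis.

yes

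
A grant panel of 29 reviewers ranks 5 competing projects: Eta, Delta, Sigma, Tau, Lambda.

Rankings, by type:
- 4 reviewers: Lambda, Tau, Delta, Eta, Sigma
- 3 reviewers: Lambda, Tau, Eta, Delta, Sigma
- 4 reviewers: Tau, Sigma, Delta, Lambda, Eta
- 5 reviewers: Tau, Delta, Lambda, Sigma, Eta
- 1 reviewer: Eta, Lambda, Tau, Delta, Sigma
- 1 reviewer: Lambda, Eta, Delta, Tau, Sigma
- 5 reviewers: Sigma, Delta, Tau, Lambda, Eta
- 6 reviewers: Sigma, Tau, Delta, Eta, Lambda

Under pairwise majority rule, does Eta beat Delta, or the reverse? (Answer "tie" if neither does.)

Delta

Ballots ranking Eta above Delta: 3 + 1 + 1 = 5.
Ballots ranking Delta above Eta: 29 − 5 = 24.
Delta wins the head-to-head 24–5.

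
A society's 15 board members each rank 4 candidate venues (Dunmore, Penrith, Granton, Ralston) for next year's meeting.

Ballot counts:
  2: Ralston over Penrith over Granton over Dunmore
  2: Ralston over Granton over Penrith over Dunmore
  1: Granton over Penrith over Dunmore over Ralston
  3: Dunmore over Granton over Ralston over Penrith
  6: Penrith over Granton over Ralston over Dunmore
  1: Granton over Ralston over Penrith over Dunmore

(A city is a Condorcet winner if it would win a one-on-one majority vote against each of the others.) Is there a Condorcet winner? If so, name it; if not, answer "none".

none

Check each pair by majority over 15 ballots:
Dunmore vs Penrith: Penrith wins 12–3.
Dunmore–Granton: Granton 12–3.
Dunmore vs Ralston: Ralston wins 11–4.
Penrith vs Granton: Penrith wins 8–7.
Penrith vs Ralston: Ralston wins 8–7.
Granton vs Ralston: Granton wins 11–4.
Every city loses at least once (Dunmore loses to Penrith; Penrith loses to Ralston; Granton loses to Penrith; Ralston loses to Granton). The majority relation contains the cycle Penrith > Granton > Ralston > Penrith, so there is no Condorcet winner.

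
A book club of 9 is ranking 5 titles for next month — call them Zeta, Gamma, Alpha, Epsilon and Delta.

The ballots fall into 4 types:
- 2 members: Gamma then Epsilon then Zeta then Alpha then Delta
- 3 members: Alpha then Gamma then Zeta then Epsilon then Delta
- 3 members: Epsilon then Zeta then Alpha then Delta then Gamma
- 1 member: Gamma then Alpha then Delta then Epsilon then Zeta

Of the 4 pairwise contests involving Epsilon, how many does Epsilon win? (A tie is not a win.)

3

Epsilon against each rival (9 members):
Epsilon–Zeta: Epsilon 6–3.
Epsilon vs Gamma: Epsilon is ranked higher on 3 ballots, Gamma on 6. Gamma wins 6–3.
Epsilon vs Alpha: 2+3 = 5 for Epsilon, 4 for Alpha — Epsilon by 5–4.
Epsilon vs Delta: 2+3+3 = 8 for Epsilon, 1 for Delta — Epsilon by 8–1.
Epsilon beats Zeta, Alpha, Delta; loses to Gamma — 3 pairwise wins.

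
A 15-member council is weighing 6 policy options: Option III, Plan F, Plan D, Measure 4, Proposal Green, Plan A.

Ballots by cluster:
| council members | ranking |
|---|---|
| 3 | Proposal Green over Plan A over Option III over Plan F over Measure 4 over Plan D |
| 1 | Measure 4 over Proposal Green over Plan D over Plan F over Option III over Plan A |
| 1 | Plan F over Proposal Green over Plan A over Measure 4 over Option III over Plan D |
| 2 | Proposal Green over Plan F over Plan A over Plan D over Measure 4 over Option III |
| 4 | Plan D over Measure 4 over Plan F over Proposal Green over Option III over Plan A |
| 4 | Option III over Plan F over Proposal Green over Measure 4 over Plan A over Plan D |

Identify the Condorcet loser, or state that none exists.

Plan D

Head-to-head results (15 council members):
Option III vs Plan F: 3+4 = 7 for Option III, 8 for Plan F — Plan F by 8–7.
Option III vs Plan D: 3+1+4 = 8 for Option III, 7 for Plan D — Option III by 8–7.
Option III vs Measure 4: Option III preferred on 3+4 = 7 ballots; Measure 4 wins 8–7.
Option III vs Proposal Green: 4 for Option III, 11 for Proposal Green — Proposal Green by 11–4.
Option III–Plan A: Option III 9–6.
Plan F vs Plan D: Plan F preferred on 3+1+2+4 = 10 ballots; Plan F wins 10–5.
Plan F vs Measure 4: 10 to 5, Plan F.
Plan F vs Proposal Green: 9 to 6, Plan F.
Plan F vs Plan A: Plan F, 12–3.
Plan D vs Measure 4: Plan D is ranked higher on 2+4 = 6 ballots, Measure 4 on 9. Measure 4 wins 9–6.
Plan D vs Proposal Green: 4 to 11, Proposal Green.
Plan D–Plan A: Plan A 10–5.
Measure 4 vs Proposal Green: 1+4 = 5 for Measure 4, 10 for Proposal Green — Proposal Green by 10–5.
Measure 4 vs Plan A: 9 to 6, Measure 4.
Proposal Green vs Plan A: Proposal Green is ranked higher on 3+1+1+2+4+4 = 15 ballots, Plan A on 0. Proposal Green wins 15–0.
Only Plan D has no wins; Plan D is the Condorcet loser.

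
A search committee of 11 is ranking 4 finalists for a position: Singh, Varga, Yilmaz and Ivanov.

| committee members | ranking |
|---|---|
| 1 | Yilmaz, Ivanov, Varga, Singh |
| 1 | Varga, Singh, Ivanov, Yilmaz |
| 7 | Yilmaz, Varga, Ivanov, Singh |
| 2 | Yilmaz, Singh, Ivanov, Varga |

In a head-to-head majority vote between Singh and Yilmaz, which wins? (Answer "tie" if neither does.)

Yilmaz

Ballots ranking Singh above Yilmaz: 1.
Ballots ranking Yilmaz above Singh: 11 − 1 = 10.
Yilmaz wins the head-to-head 10–1.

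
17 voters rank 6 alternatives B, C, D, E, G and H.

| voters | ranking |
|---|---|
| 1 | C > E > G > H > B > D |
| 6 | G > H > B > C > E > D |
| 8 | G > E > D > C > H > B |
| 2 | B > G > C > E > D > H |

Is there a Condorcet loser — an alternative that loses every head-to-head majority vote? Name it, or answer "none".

Head-to-head results (17 voters):
B vs C: 8 to 9, C.
B vs D: B is ranked higher on 1+6+2 = 9 ballots, D on 8. B wins 9–8.
B vs E: 6+2 = 8 for B, 9 for E — E by 9–8.
B vs G: G, 15–2.
B–H: H 15–2.
C vs D: C wins 9–8.
C vs E: C wins 9–8.
C vs G: 1 to 16, G.
C vs H: C wins 11–6.
D vs E: E, 17–0.
D vs G: D preferred on 0 ballots; G wins 17–0.
D–H: D 10–7.
E vs G: G, 16–1.
E vs H: 1+8+2 = 11 for E, 6 for H — E by 11–6.
G vs H: G preferred on 1+6+8+2 = 17 ballots; G wins 17–0.
No alternative is winless: B beats D; C beats B; D beats H; E beats B; G beats B; H beats B. There is no Condorcet loser.

none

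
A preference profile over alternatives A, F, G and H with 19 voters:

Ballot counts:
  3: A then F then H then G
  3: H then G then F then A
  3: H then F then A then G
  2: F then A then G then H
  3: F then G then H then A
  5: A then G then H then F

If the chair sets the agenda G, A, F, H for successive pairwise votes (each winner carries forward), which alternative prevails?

H

Round 1: G vs A — 6–13, A advances.
Round 2: A vs F — 8–11, F advances.
Round 3: F vs H — 8–11, H advances.
The agenda winner is H.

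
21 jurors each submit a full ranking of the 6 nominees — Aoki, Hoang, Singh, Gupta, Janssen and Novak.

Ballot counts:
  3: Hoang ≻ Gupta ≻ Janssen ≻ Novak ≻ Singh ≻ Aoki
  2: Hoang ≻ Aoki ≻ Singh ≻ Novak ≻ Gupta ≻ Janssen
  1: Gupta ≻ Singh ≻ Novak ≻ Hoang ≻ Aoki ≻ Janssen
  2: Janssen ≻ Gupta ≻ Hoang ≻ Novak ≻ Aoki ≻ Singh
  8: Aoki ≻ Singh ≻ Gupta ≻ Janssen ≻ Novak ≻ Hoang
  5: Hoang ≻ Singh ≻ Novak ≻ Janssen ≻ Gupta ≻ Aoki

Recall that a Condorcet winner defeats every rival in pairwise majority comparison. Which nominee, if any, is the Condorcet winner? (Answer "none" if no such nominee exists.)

Check each pair by majority over 21 ballots:
Aoki vs Hoang: Hoang wins 13–8.
Aoki vs Singh: Aoki is ranked higher on 2+2+8 = 12 ballots, Singh on 9. Aoki wins 12–9.
Aoki vs Gupta: Aoki is ranked higher on 2+8 = 10 ballots, Gupta on 11. Gupta wins 11–10.
Aoki vs Janssen: Aoki, 11–10.
Aoki vs Novak: 2+8 = 10 for Aoki, 11 for Novak — Novak by 11–10.
Hoang vs Singh: 12 to 9, Hoang.
Hoang–Gupta: Gupta 11–10.
Hoang vs Janssen: 11 to 10, Hoang.
Hoang vs Novak: 12 to 9, Hoang.
Singh vs Gupta: Singh preferred on 2+8+5 = 15 ballots; Singh wins 15–6.
Singh vs Janssen: Singh is ranked higher on 2+1+8+5 = 16 ballots, Janssen on 5. Singh wins 16–5.
Singh vs Novak: Singh is ranked higher on 2+1+8+5 = 16 ballots, Novak on 5. Singh wins 16–5.
Gupta–Janssen: Gupta 14–7.
Gupta vs Novak: Gupta wins 14–7.
Janssen vs Novak: Janssen is ranked higher on 3+2+8 = 13 ballots, Novak on 8. Janssen wins 13–8.
Each nominee drops at least one matchup (Aoki loses to Hoang; Hoang loses to Gupta; Singh loses to Aoki; Gupta loses to Singh; Janssen loses to Aoki; Novak loses to Hoang); the cycle Aoki > Singh > Gupta > Aoki rules out a Condorcet winner.

none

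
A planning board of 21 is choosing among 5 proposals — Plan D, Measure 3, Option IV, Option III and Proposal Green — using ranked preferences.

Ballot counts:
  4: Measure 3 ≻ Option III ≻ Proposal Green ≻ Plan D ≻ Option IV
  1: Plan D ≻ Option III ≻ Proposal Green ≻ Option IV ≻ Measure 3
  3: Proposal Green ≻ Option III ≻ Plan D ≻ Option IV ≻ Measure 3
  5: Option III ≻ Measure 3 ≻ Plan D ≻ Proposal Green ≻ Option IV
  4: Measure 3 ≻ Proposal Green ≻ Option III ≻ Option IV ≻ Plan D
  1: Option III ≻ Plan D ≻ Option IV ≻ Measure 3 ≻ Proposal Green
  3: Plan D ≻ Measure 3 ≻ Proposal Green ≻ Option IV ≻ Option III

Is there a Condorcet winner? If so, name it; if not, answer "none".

Measure 3

Pairwise majorities:
Plan D vs Measure 3: Measure 3 wins 13–8.
Plan D–Option IV: Plan D 17–4.
Plan D vs Option III: Option III wins 17–4.
Plan D vs Proposal Green: Proposal Green wins 11–10.
Measure 3 vs Option IV: Measure 3 wins 16–5.
Measure 3 vs Option III: Measure 3, 11–10.
Measure 3 vs Proposal Green: Measure 3, 17–4.
Option IV–Option III: Option III 18–3.
Option IV vs Proposal Green: Proposal Green wins 20–1.
Option III–Proposal Green: Option III 11–10.
Measure 3 beats each of Plan D, Option IV, Option III, Proposal Green — Measure 3 is the Condorcet winner.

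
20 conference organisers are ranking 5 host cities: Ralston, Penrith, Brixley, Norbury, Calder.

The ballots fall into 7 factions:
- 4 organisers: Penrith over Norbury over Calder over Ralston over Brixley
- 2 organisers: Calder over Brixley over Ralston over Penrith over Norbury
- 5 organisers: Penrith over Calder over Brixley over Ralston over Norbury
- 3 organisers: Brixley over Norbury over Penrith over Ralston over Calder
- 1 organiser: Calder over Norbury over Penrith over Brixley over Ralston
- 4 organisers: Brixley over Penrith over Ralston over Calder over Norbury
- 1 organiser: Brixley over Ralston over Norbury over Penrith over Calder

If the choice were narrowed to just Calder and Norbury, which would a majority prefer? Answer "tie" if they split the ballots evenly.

Ballots ranking Calder above Norbury: 2 + 5 + 1 + 4 = 12.
Ballots ranking Norbury above Calder: 20 − 12 = 8.
Calder wins the head-to-head 12–8.

Calder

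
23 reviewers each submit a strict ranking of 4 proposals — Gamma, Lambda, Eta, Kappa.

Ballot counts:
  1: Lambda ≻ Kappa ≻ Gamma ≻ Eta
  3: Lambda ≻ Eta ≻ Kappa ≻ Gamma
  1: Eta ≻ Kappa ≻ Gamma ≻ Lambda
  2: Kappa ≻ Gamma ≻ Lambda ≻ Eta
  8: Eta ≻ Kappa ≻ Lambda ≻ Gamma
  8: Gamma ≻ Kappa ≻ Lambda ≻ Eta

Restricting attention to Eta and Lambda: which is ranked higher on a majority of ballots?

Lambda

Ballots ranking Eta above Lambda: 1 + 8 = 9.
Ballots ranking Lambda above Eta: 23 − 9 = 14.
Lambda wins the head-to-head 14–9.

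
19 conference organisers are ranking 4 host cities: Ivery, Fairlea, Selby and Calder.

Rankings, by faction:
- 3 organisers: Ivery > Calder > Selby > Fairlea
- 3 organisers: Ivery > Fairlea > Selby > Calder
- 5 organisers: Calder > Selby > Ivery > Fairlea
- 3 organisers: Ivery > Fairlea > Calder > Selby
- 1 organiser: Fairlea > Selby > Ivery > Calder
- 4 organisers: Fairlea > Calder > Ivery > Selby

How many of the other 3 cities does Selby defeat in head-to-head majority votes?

Selby against each rival (19 organisers):
Selby vs Ivery: Ivery wins 13–6.
Selby vs Fairlea: 3+5 = 8 for Selby, 11 for Fairlea — Fairlea by 11–8.
Selby vs Calder: Selby is ranked higher on 3+1 = 4 ballots, Calder on 15. Calder wins 15–4.
Selby beats no one; loses to Ivery, Fairlea, Calder — 0 pairwise wins.

0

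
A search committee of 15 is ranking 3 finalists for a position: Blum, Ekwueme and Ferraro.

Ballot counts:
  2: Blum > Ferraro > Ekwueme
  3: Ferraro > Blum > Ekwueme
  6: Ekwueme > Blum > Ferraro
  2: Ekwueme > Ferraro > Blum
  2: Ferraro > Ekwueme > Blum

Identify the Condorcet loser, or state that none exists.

Pairwise majorities:
Blum vs Ekwueme: Ekwueme, 10–5.
Blum–Ferraro: Blum 8–7.
Ekwueme vs Ferraro: 8 to 7, Ekwueme.
Ferraro is beaten in every head-to-head and is the Condorcet loser.

Ferraro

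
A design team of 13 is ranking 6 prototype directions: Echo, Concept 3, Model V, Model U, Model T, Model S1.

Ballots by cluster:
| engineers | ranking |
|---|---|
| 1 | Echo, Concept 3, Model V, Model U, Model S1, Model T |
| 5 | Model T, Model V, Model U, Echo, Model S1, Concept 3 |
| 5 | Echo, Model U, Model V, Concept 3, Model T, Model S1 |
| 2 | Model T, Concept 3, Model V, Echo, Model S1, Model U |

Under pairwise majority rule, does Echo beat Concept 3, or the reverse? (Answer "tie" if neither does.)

Ballots ranking Echo above Concept 3: 1 + 5 + 5 = 11.
Ballots ranking Concept 3 above Echo: 13 − 11 = 2.
Echo wins the head-to-head 11–2.

Echo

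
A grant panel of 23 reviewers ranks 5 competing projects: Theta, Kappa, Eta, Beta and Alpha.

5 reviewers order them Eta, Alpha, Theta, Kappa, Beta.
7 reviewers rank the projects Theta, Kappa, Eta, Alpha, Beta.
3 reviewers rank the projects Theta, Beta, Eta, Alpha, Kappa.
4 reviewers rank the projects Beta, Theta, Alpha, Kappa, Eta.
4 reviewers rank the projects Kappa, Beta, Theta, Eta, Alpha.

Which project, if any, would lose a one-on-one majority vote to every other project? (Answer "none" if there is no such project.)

Head-to-head results (23 reviewers):
Theta vs Kappa: Theta is ranked higher on 5+7+3+4 = 19 ballots, Kappa on 4. Theta wins 19–4.
Theta vs Eta: Theta preferred on 7+3+4+4 = 18 ballots; Theta wins 18–5.
Theta vs Beta: Theta wins 15–8.
Theta vs Alpha: 7+3+4+4 = 18 for Theta, 5 for Alpha — Theta by 18–5.
Kappa vs Eta: Kappa wins 15–8.
Kappa–Beta: Kappa 16–7.
Kappa vs Alpha: Kappa preferred on 7+4 = 11 ballots; Alpha wins 12–11.
Eta vs Beta: 12 to 11, Eta.
Eta vs Alpha: 19 to 4, Eta.
Beta–Alpha: Alpha 12–11.
Beta loses to every other project — it is the Condorcet loser.

Beta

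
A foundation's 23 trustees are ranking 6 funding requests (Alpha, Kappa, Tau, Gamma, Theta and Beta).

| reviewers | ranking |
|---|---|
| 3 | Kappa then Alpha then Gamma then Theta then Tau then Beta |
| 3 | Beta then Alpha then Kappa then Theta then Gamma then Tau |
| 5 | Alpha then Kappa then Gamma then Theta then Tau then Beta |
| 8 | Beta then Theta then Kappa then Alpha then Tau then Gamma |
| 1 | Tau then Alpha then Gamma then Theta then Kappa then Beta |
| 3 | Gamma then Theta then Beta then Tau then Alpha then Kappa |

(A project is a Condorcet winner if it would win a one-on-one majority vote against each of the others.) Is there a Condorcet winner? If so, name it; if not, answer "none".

Pairwise majorities:
Alpha vs Kappa: 3+5+1+3 = 12 for Alpha, 11 for Kappa — Alpha by 12–11.
Alpha vs Tau: Alpha preferred on 3+3+5+8 = 19 ballots; Alpha wins 19–4.
Alpha vs Gamma: 3+3+5+8+1 = 20 for Alpha, 3 for Gamma — Alpha by 20–3.
Alpha vs Theta: Alpha preferred on 3+3+5+1 = 12 ballots; Alpha wins 12–11.
Alpha vs Beta: 3+5+1 = 9 for Alpha, 14 for Beta — Beta by 14–9.
Kappa vs Tau: 3+3+5+8 = 19 for Kappa, 4 for Tau — Kappa by 19–4.
Kappa vs Gamma: Kappa is ranked higher on 3+3+5+8 = 19 ballots, Gamma on 4. Kappa wins 19–4.
Kappa vs Theta: 3+3+5 = 11 for Kappa, 12 for Theta — Theta by 12–11.
Kappa vs Beta: Kappa is ranked higher on 3+5+1 = 9 ballots, Beta on 14. Beta wins 14–9.
Tau vs Gamma: Tau is ranked higher on 8+1 = 9 ballots, Gamma on 14. Gamma wins 14–9.
Tau vs Theta: Tau preferred on 1 ballot; Theta wins 22–1.
Tau vs Beta: 3+5+1 = 9 for Tau, 14 for Beta — Beta by 14–9.
Gamma vs Theta: 12 to 11, Gamma.
Gamma vs Beta: 12 to 11, Gamma.
Theta vs Beta: 3+5+1+3 = 12 for Theta, 11 for Beta — Theta by 12–11.
No project is unbeaten: Alpha loses to Beta; Kappa loses to Alpha; Tau loses to Alpha; Gamma loses to Alpha; Theta loses to Alpha; Beta loses to Gamma. In particular Alpha > Gamma > Beta > Alpha is a majority cycle — no Condorcet winner exists.

none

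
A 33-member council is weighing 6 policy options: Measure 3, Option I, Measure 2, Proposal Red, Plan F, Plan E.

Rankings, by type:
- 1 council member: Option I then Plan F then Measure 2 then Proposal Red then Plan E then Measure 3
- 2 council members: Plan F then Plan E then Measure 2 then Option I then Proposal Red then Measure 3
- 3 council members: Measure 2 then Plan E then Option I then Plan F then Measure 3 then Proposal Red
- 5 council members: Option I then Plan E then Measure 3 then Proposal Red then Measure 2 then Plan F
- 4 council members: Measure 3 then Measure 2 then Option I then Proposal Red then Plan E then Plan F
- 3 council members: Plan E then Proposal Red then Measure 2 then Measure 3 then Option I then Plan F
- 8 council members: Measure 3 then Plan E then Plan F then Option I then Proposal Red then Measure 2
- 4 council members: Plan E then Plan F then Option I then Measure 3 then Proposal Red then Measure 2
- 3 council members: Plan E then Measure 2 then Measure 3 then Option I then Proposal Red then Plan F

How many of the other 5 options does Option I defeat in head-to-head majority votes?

3

Option I against each rival (33 council members):
Option I vs Measure 3: 15 to 18, Measure 3.
Option I vs Measure 2: Option I preferred on 1+5+8+4 = 18 ballots; Option I wins 18–15.
Option I vs Proposal Red: Option I, 30–3.
Option I vs Plan F: Option I preferred on 1+3+5+4+3+3 = 19 ballots; Option I wins 19–14.
Option I–Plan E: Plan E 23–10.
Option I beats Measure 2, Proposal Red, Plan F; loses to Measure 3, Plan E — 3 pairwise wins.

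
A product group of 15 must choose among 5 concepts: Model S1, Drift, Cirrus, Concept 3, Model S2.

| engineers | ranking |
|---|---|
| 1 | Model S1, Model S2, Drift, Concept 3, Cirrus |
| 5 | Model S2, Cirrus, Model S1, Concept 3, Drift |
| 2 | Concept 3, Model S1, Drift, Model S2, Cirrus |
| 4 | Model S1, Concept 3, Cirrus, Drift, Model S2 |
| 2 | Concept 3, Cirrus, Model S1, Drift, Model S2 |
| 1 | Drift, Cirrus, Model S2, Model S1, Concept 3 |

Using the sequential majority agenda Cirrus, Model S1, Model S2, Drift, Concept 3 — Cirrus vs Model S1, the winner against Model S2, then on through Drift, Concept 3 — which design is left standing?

Round 1: Cirrus vs Model S1 — 8–7, Cirrus advances.
Round 2: Cirrus vs Model S2 — 7–8, Model S2 advances.
Round 3: Model S2 vs Drift — 6–9, Drift advances.
Round 4: Drift vs Concept 3 — 2–13, Concept 3 advances.
The agenda winner is Concept 3.

Concept 3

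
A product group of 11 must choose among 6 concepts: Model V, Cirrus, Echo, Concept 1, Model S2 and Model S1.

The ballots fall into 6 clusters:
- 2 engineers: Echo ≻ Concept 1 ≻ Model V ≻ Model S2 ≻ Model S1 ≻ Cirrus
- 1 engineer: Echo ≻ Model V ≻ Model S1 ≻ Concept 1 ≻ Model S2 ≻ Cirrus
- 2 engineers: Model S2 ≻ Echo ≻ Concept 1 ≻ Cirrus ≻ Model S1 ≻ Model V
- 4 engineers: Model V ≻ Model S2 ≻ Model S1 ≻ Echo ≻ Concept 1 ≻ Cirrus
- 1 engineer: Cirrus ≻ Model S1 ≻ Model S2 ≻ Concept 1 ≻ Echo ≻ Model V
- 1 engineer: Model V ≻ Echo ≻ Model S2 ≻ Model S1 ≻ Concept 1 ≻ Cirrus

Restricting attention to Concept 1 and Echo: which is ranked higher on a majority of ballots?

Ballots ranking Concept 1 above Echo: 1.
Ballots ranking Echo above Concept 1: 11 − 1 = 10.
Echo wins the head-to-head 10–1.

Echo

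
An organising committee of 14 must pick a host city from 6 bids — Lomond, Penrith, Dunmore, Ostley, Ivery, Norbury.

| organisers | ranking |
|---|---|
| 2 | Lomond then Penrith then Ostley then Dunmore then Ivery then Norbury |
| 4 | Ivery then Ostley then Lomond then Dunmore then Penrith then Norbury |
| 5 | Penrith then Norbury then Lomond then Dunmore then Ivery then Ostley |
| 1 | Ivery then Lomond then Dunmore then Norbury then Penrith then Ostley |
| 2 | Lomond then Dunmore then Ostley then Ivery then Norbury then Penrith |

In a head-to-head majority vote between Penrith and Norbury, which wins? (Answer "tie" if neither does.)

Penrith

Ballots ranking Penrith above Norbury: 2 + 4 + 5 = 11.
Ballots ranking Norbury above Penrith: 14 − 11 = 3.
Penrith wins the head-to-head 11–3.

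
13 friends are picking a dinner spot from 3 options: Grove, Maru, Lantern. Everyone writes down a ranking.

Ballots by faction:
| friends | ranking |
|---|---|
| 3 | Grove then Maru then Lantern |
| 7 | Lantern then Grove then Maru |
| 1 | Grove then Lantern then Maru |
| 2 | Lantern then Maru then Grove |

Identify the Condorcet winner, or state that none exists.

Lantern

Head-to-head results (13 friends):
Grove vs Maru: Grove, 11–2.
Grove vs Lantern: Lantern, 9–4.
Maru vs Lantern: Lantern wins 10–3.
Lantern beats each of Grove, Maru — Lantern is the Condorcet winner.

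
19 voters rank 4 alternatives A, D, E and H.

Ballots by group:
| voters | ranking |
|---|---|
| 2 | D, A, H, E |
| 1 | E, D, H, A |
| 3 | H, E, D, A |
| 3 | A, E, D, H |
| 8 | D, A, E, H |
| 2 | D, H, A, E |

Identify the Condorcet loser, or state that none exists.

H

Head-to-head results (19 voters):
A vs D: D, 16–3.
A vs E: A, 15–4.
A vs H: A preferred on 2+3+8 = 13 ballots; A wins 13–6.
D vs E: D preferred on 2+8+2 = 12 ballots; D wins 12–7.
D–H: D 16–3.
E vs H: E, 12–7.
Only H has no wins; H is the Condorcet loser.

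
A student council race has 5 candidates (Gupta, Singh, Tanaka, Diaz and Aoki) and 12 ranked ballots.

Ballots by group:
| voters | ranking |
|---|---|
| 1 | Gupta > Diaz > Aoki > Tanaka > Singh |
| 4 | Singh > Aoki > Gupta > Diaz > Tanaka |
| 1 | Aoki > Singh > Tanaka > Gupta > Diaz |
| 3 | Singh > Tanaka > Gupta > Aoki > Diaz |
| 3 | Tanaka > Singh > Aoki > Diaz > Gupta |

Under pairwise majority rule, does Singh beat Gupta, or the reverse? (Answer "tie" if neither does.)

Ballots ranking Singh above Gupta: 4 + 1 + 3 + 3 = 11.
Ballots ranking Gupta above Singh: 12 − 11 = 1.
Singh wins the head-to-head 11–1.

Singh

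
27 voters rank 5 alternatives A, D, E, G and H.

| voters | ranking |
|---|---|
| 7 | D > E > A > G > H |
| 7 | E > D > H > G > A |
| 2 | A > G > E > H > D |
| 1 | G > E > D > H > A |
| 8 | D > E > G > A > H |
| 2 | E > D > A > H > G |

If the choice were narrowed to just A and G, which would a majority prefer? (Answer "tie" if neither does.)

Ballots ranking A above G: 7 + 2 + 2 = 11.
Ballots ranking G above A: 27 − 11 = 16.
G wins the head-to-head 16–11.

G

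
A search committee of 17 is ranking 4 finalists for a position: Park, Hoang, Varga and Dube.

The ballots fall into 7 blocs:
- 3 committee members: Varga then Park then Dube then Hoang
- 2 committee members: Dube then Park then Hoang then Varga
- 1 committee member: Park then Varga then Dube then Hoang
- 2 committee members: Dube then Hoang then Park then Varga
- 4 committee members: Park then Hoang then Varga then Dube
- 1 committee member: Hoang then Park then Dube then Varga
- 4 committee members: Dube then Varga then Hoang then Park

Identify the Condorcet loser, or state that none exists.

Varga

Head-to-head results (17 committee members):
Park–Hoang: Park 10–7.
Park vs Varga: Park, 10–7.
Park vs Dube: Park, 9–8.
Hoang vs Varga: Hoang, 9–8.
Hoang vs Dube: Hoang is ranked higher on 4+1 = 5 ballots, Dube on 12. Dube wins 12–5.
Varga vs Dube: 8 to 9, Dube.
Only Varga has no wins; Varga is the Condorcet loser.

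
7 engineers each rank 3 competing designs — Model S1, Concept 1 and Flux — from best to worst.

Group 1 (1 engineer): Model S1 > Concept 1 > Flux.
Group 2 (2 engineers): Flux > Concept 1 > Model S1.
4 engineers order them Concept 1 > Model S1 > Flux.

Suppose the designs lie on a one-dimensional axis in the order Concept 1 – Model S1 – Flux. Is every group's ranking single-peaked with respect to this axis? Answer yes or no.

Axis positions: Concept 1=1, Model S1=2, Flux=3.
Group 1 (peak Model S1 at position 2): ranking walks positions 2-1-3, expanding outward from the peak — single-peaked.
Group 2: ranking walks positions 3-1-2; Concept 1 is ranked above Model S1 even though Model S1 lies between Concept 1 and the peak Flux on the axis — preferences dip and rise again. Not single-peaked.
Group 3 (peak Concept 1 at position 1): ranking walks positions 1-2-3, expanding outward from the peak — single-peaked.
Group 2 violates single-peakedness, so the profile is not single-peaked on this axis.

no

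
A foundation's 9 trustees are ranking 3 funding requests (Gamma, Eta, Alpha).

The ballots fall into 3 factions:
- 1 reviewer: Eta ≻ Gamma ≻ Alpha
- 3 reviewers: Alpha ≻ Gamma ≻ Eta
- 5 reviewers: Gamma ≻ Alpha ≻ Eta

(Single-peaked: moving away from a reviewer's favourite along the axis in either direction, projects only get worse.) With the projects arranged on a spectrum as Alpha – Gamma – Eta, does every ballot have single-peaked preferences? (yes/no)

Axis positions: Alpha=1, Gamma=2, Eta=3.
Faction 1 (peak Eta at position 3): ranking walks positions 3-2-1, expanding outward from the peak — single-peaked.
Faction 2 (peak Alpha at position 1): ranking walks positions 1-2-3, expanding outward from the peak — single-peaked.
Faction 3 (peak Gamma at position 2): ranking walks positions 2-1-3, expanding outward from the peak — single-peaked.
Every ranking is single-peaked on this axis.

yes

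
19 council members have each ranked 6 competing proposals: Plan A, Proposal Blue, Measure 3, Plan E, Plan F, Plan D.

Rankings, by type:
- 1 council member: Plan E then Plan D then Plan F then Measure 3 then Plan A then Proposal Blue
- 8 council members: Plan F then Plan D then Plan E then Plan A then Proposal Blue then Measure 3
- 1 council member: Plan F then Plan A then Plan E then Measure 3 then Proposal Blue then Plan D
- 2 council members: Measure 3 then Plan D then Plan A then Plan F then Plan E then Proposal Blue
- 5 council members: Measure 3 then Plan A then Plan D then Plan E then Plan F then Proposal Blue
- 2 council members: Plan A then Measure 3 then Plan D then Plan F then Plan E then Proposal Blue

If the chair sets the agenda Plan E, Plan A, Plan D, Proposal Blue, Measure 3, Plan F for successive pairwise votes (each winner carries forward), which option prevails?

Round 1: Plan E vs Plan A — 9–10, Plan A advances.
Round 2: Plan A vs Plan D — 8–11, Plan D advances.
Round 3: Plan D vs Proposal Blue — 18–1, Plan D advances.
Round 4: Plan D vs Measure 3 — 9–10, Measure 3 advances.
Round 5: Measure 3 vs Plan F — 9–10, Plan F advances.
The agenda winner is Plan F.

Plan F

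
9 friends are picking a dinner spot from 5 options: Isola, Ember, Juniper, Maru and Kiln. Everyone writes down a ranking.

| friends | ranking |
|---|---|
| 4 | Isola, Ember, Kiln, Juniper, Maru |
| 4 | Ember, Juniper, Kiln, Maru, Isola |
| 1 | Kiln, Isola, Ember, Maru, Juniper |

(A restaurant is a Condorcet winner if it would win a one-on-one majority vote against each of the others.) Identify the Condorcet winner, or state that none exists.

Check each pair by majority over 9 ballots:
Isola vs Ember: Isola preferred on 4+1 = 5 ballots; Isola wins 5–4.
Isola vs Juniper: 4+1 = 5 for Isola, 4 for Juniper — Isola by 5–4.
Isola vs Maru: 4+1 = 5 for Isola, 4 for Maru — Isola by 5–4.
Isola vs Kiln: 4 for Isola, 5 for Kiln — Kiln by 5–4.
Ember vs Juniper: 9 to 0, Ember.
Ember vs Maru: Ember preferred on 4+4+1 = 9 ballots; Ember wins 9–0.
Ember vs Kiln: 4+4 = 8 for Ember, 1 for Kiln — Ember by 8–1.
Juniper vs Maru: Juniper is ranked higher on 4+4 = 8 ballots, Maru on 1. Juniper wins 8–1.
Juniper vs Kiln: Juniper is ranked higher on 4 ballots, Kiln on 5. Kiln wins 5–4.
Maru vs Kiln: 0 for Maru, 9 for Kiln — Kiln by 9–0.
Each restaurant drops at least one matchup (Isola loses to Kiln; Ember loses to Isola; Juniper loses to Isola; Maru loses to Isola; Kiln loses to Ember); the cycle Isola → Ember → Kiln → Isola rules out a Condorcet winner.

none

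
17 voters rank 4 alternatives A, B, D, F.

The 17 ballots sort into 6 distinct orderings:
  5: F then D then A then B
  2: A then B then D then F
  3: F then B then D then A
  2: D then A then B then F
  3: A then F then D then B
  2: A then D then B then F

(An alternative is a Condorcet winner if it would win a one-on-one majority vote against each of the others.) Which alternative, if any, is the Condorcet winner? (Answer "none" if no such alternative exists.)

none

Head-to-head results (17 voters):
A–B: A 14–3.
A–D: D 10–7.
A vs F: A wins 9–8.
B–D: D 12–5.
B vs F: F wins 11–6.
D vs F: F, 11–6.
Every alternative loses at least once (A loses to D; B loses to A; D loses to F; F loses to A). The majority relation contains the cycle A > F > D > A, so there is no Condorcet winner.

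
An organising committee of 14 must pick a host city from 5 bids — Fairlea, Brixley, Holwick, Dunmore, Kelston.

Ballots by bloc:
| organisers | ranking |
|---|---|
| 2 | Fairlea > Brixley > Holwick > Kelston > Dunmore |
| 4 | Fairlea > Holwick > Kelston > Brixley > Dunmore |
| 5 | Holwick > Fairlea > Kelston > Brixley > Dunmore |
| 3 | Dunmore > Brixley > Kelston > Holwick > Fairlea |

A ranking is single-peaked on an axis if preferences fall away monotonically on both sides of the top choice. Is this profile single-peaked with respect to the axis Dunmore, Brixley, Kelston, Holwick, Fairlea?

no

Axis positions: Dunmore=1, Brixley=2, Kelston=3, Holwick=4, Fairlea=5.
Bloc 1: ranking walks positions 5-2-4-3-1; Brixley is ranked above Holwick even though Holwick lies between Brixley and the peak Fairlea on the axis — preferences dip and rise again. Not single-peaked.
Bloc 2 (peak Fairlea at position 5): ranking walks positions 5-4-3-2-1, expanding outward from the peak — single-peaked.
Bloc 3 (peak Holwick at position 4): ranking walks positions 4-5-3-2-1, expanding outward from the peak — single-peaked.
Bloc 4 (peak Dunmore at position 1): ranking walks positions 1-2-3-4-5, expanding outward from the peak — single-peaked.
Bloc 1 violates single-peakedness, so the profile is not single-peaked on this axis.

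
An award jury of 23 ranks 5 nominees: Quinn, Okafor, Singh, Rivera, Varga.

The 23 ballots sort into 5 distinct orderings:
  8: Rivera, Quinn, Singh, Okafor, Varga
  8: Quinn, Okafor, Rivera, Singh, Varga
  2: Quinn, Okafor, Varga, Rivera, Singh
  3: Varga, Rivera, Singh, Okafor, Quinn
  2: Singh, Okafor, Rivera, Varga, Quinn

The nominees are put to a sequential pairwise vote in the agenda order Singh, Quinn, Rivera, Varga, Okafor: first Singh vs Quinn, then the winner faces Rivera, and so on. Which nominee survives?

Okafor

Round 1: Singh vs Quinn — 5–18, Quinn advances.
Round 2: Quinn vs Rivera — 10–13, Rivera advances.
Round 3: Rivera vs Varga — 18–5, Rivera advances.
Round 4: Rivera vs Okafor — 11–12, Okafor advances.
Okafor survives the agenda.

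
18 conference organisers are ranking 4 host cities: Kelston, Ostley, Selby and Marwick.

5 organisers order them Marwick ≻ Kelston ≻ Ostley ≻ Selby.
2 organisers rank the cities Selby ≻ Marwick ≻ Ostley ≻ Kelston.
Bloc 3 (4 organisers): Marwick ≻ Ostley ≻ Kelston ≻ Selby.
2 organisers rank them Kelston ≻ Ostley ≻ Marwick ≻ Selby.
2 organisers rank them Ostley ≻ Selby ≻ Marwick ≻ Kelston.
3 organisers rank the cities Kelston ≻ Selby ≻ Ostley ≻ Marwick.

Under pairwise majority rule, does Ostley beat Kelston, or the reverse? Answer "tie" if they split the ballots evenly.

Kelston

Ballots ranking Ostley above Kelston: 2 + 4 + 2 = 8.
Ballots ranking Kelston above Ostley: 18 − 8 = 10.
Kelston wins the head-to-head 10–8.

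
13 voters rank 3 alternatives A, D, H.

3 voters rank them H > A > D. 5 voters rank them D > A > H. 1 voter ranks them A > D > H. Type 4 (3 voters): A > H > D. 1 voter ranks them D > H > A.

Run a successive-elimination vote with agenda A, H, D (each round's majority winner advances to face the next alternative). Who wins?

A

Round 1: A vs H — 9–4, A advances.
Round 2: A vs D — 7–6, A advances.
A survives the agenda.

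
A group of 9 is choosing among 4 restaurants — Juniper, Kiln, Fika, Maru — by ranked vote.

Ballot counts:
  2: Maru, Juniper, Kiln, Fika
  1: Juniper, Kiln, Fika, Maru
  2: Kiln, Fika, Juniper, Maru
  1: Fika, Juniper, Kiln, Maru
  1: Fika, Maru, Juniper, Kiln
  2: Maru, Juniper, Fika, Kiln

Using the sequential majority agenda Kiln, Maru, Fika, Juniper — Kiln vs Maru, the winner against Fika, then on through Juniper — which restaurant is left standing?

Juniper

Round 1: Kiln vs Maru — 4–5, Maru advances.
Round 2: Maru vs Fika — 4–5, Fika advances.
Round 3: Fika vs Juniper — 4–5, Juniper advances.
The agenda winner is Juniper.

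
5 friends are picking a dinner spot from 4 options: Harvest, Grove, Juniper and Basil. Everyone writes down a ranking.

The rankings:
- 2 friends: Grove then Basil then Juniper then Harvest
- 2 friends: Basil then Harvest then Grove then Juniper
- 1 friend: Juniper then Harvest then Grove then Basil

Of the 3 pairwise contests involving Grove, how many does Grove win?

Grove against each rival (5 friends):
Grove vs Harvest: 2 to 3, Harvest.
Grove vs Juniper: Grove, 4–1.
Grove vs Basil: 2+1 = 3 for Grove, 2 for Basil — Grove by 3–2.
Grove beats Juniper, Basil; loses to Harvest — 2 pairwise wins.

2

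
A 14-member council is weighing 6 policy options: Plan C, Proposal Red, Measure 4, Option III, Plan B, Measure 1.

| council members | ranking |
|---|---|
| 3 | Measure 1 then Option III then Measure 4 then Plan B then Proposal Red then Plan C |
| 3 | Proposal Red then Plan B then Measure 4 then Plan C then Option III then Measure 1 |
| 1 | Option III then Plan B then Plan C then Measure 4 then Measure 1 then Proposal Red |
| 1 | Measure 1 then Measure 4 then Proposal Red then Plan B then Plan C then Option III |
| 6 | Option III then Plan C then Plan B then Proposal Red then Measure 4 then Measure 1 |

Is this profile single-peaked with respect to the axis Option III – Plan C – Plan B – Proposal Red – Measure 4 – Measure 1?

Axis positions: Option III=1, Plan C=2, Plan B=3, Proposal Red=4, Measure 4=5, Measure 1=6.
Ballot type 1: ranking walks positions 6-1-5-3-4-2; Option III is ranked above Measure 4 even though Measure 4 lies between Option III and the peak Measure 1 on the axis — preferences dip and rise again. Not single-peaked.
Ballot type 2 (peak Proposal Red at position 4): ranking walks positions 4-3-5-2-1-6, expanding outward from the peak — single-peaked.
Ballot type 3: ranking walks positions 1-3-2-5-6-4; Plan B is ranked above Plan C even though Plan C lies between Plan B and the peak Option III on the axis — preferences dip and rise again. Not single-peaked.
Ballot type 4 (peak Measure 1 at position 6): ranking walks positions 6-5-4-3-2-1, expanding outward from the peak — single-peaked.
Ballot type 5 (peak Option III at position 1): ranking walks positions 1-2-3-4-5-6, expanding outward from the peak — single-peaked.
Ballot type 1 violates single-peakedness, so the profile is not single-peaked on this axis.

no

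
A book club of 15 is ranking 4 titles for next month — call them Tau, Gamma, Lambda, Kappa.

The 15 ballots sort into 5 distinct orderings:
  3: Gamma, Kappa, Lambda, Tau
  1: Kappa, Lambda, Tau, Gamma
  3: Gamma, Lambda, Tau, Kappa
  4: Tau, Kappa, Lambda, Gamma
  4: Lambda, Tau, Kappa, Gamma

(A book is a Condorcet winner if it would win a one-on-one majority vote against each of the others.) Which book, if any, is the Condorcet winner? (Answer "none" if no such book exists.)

Check each pair by majority over 15 ballots:
Tau vs Gamma: Tau wins 9–6.
Tau vs Lambda: Lambda, 11–4.
Tau vs Kappa: Tau, 11–4.
Gamma vs Lambda: Lambda wins 9–6.
Gamma vs Kappa: Kappa wins 9–6.
Lambda vs Kappa: 3+4 = 7 for Lambda, 8 for Kappa — Kappa by 8–7.
Every book loses at least once (Tau loses to Lambda; Gamma loses to Tau; Lambda loses to Kappa; Kappa loses to Tau). The majority relation contains the cycle Tau beats Kappa beats Lambda beats Tau, so there is no Condorcet winner.

none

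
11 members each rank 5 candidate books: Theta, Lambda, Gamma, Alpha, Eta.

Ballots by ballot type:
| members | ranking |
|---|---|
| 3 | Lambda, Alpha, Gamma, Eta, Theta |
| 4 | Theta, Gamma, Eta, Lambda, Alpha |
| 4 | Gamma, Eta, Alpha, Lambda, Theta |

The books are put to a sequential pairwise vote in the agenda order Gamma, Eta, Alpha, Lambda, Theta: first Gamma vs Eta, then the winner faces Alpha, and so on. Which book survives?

Gamma

Round 1: Gamma vs Eta — 11–0, Gamma advances.
Round 2: Gamma vs Alpha — 8–3, Gamma advances.
Round 3: Gamma vs Lambda — 8–3, Gamma advances.
Round 4: Gamma vs Theta — 7–4, Gamma advances.
Gamma survives the agenda.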